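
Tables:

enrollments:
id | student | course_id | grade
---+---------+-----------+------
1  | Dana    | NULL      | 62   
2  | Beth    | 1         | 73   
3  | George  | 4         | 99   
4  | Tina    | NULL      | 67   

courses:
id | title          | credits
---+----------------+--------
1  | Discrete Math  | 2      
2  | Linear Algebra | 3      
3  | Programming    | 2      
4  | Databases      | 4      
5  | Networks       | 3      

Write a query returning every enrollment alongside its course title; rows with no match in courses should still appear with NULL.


LEFT JOIN keeps every row from enrollments (the left table); where course_id has no match in courses, the course columns become NULL. Walk through each enrollment:
  - enrollment 1 (Dana): course_id=NULL, no match -> kept with NULL
  - enrollment 2 (Beth): course_id=1 -> matches Discrete Math
  - enrollment 3 (George): course_id=4 -> matches Databases
  - enrollment 4 (Tina): course_id=NULL, no match -> kept with NULL
All 4 rows appear; 2 have NULL course.

SQL:
SELECT a.student, b.title AS course
FROM enrollments a
LEFT JOIN courses b ON a.course_id = b.id

Result:
student | course       
--------+--------------
Dana    | NULL         
Beth    | Discrete Math
George  | Databases    
Tina    | NULL         


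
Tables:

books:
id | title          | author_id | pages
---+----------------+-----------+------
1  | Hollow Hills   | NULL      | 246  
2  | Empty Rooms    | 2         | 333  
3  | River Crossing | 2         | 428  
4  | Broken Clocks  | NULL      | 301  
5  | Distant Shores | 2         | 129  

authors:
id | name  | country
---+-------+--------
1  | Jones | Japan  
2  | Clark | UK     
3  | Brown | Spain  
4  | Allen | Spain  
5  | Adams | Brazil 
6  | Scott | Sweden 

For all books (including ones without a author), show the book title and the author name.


LEFT JOIN keeps every row from books (the left table); where author_id has no match in authors, the author columns become NULL. Walk through each book:
  - book 1 (Hollow Hills): author_id=NULL, no match -> kept with NULL
  - book 2 (Empty Rooms): author_id=2 -> matches Clark
  - book 3 (River Crossing): author_id=2 -> matches Clark
  - book 4 (Broken Clocks): author_id=NULL, no match -> kept with NULL
  - book 5 (Distant Shores): author_id=2 -> matches Clark
All 5 rows appear; 2 have NULL author.

SQL:
SELECT a.title, b.name AS author
FROM books a
LEFT JOIN authors b ON a.author_id = b.id

Result:
title          | author
---------------+-------
Hollow Hills   | NULL  
Empty Rooms    | Clark 
River Crossing | Clark 
Broken Clocks  | NULL  
Distant Shores | Clark 


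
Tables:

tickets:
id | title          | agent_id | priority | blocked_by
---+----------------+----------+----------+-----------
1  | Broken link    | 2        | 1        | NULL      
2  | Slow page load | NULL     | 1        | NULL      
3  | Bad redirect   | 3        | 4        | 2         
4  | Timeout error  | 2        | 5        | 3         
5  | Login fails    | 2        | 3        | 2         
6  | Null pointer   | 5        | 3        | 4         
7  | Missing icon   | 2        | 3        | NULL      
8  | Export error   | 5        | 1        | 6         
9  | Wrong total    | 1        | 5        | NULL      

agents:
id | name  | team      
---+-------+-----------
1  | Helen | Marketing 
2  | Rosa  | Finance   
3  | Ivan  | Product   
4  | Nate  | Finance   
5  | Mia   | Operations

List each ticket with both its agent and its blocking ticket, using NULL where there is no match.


Two LEFT JOINs from the same base table tickets: one to agents via agent_id, one to tickets itself via blocked_by. Both are LEFT so every ticket is preserved.
Match against agents:
  - ticket 1 (Broken link): agent_id=2 -> matches Rosa
  - ticket 2 (Slow page load): agent_id=NULL, no match -> kept with NULL
  - ticket 3 (Bad redirect): agent_id=3 -> matches Ivan
  - ticket 4 (Timeout error): agent_id=2 -> matches Rosa
  - ticket 5 (Login fails): agent_id=2 -> matches Rosa
  - ticket 6 (Null pointer): agent_id=5 -> matches Mia
  - ticket 7 (Missing icon): agent_id=2 -> matches Rosa
  - ticket 8 (Export error): agent_id=5 -> matches Mia
  - ticket 9 (Wrong total): agent_id=1 -> matches Helen
Match against tickets (self):
  - ticket 1 (Broken link): blocked_by=NULL -> NULL
  - ticket 2 (Slow page load): blocked_by=NULL -> NULL
  - ticket 3 (Bad redirect): blocked_by=2 -> Slow page load
  - ticket 4 (Timeout error): blocked_by=3 -> Bad redirect
  - ticket 5 (Login fails): blocked_by=2 -> Slow page load
  - ticket 6 (Null pointer): blocked_by=4 -> Timeout error
  - ticket 7 (Missing icon): blocked_by=NULL -> NULL
  - ticket 8 (Export error): blocked_by=6 -> Null pointer
  - ticket 9 (Wrong total): blocked_by=NULL -> NULL

SQL:
SELECT a.title, b.name AS agent, c.title AS blocked_by
FROM tickets a
LEFT JOIN agents b ON a.agent_id = b.id
LEFT JOIN tickets c ON a.blocked_by = c.id

Result:
title          | agent | blocked_by    
---------------+-------+---------------
Broken link    | Rosa  | NULL          
Slow page load | NULL  | NULL          
Bad redirect   | Ivan  | Slow page load
Timeout error  | Rosa  | Bad redirect  
Login fails    | Rosa  | Slow page load
Null pointer   | Mia   | Timeout error 
Missing icon   | Rosa  | NULL          
Export error   | Mia   | Null pointer  
Wrong total    | Helen | NULL          


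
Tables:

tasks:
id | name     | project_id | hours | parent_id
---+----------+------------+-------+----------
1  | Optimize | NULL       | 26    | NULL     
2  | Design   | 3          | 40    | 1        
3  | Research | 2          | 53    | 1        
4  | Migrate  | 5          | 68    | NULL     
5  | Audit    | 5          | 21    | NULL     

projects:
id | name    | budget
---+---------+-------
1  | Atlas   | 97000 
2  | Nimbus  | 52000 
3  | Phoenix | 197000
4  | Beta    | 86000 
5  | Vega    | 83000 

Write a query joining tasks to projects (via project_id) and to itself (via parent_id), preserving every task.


Two LEFT JOINs from the same base table tasks: one to projects via project_id, one to tasks itself via parent_id. Both are LEFT so every task is preserved.
Match against projects:
  - task 1 (Optimize): project_id=NULL, no match -> kept with NULL
  - task 2 (Design): project_id=3 -> matches Phoenix
  - task 3 (Research): project_id=2 -> matches Nimbus
  - task 4 (Migrate): project_id=5 -> matches Vega
  - task 5 (Audit): project_id=5 -> matches Vega
Match against tasks (self):
  - task 1 (Optimize): parent_id=NULL -> NULL
  - task 2 (Design): parent_id=1 -> Optimize
  - task 3 (Research): parent_id=1 -> Optimize
  - task 4 (Migrate): parent_id=NULL -> NULL
  - task 5 (Audit): parent_id=NULL -> NULL

SQL:
SELECT a.name, b.name AS project, c.name AS parent
FROM tasks a
LEFT JOIN projects b ON a.project_id = b.id
LEFT JOIN tasks c ON a.parent_id = c.id

Result:
name     | project | parent  
---------+---------+---------
Optimize | NULL    | NULL    
Design   | Phoenix | Optimize
Research | Nimbus  | Optimize
Migrate  | Vega    | NULL    
Audit    | Vega    | NULL    


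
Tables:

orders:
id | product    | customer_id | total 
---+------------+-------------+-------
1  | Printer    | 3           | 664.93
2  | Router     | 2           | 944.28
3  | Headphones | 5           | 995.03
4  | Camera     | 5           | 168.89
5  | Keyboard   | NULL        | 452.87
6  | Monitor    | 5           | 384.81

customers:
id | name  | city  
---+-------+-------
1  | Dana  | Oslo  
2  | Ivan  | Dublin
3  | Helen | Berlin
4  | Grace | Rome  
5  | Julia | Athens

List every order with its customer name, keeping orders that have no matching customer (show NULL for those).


LEFT JOIN keeps every row from orders (the left table); where customer_id has no match in customers, the customer columns become NULL. Walk through each order:
  - order 1 (Printer): customer_id=3 -> matches Helen
  - order 2 (Router): customer_id=2 -> matches Ivan
  - order 3 (Headphones): customer_id=5 -> matches Julia
  - order 4 (Camera): customer_id=5 -> matches Julia
  - order 5 (Keyboard): customer_id=NULL, no match -> kept with NULL
  - order 6 (Monitor): customer_id=5 -> matches Julia
All 6 rows appear; 1 has NULL customer.

SQL:
SELECT a.product, b.name AS customer
FROM orders a
LEFT JOIN customers b ON a.customer_id = b.id

Result:
product    | customer
-----------+---------
Printer    | Helen   
Router     | Ivan    
Headphones | Julia   
Camera     | Julia   
Keyboard   | NULL    
Monitor    | Julia   


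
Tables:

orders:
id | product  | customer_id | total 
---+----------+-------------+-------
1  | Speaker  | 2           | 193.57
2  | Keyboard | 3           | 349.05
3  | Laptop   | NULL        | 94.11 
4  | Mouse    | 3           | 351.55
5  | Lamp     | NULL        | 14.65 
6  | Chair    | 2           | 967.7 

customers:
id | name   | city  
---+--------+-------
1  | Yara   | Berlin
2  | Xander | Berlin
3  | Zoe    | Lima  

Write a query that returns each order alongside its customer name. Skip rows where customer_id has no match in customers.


INNER JOIN keeps only orders rows whose customer_id matches an id in customers. Walk through each order:
  - order 1 (Speaker): customer_id=2 -> matches Xander
  - order 2 (Keyboard): customer_id=3 -> matches Zoe
  - order 3 (Laptop): customer_id=NULL, no match -> dropped
  - order 4 (Mouse): customer_id=3 -> matches Zoe
  - order 5 (Lamp): customer_id=NULL, no match -> dropped
  - order 6 (Chair): customer_id=2 -> matches Xander
So 2 of 6 rows are dropped.

SQL:
SELECT a.product, b.name AS customer
FROM orders a
INNER JOIN customers b ON a.customer_id = b.id

Result:
product  | customer
---------+---------
Speaker  | Xander  
Keyboard | Zoe     
Mouse    | Zoe     
Chair    | Xander  


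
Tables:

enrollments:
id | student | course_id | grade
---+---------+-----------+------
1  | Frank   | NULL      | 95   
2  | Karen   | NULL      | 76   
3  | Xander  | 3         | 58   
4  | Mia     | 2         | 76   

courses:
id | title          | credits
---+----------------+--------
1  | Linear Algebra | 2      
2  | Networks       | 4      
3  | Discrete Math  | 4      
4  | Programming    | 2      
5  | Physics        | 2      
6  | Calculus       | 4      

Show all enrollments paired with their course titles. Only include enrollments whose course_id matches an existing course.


INNER JOIN keeps only enrollments rows whose course_id matches an id in courses. Walk through each enrollment:
  - enrollment 1 (Frank): course_id=NULL, no match -> dropped
  - enrollment 2 (Karen): course_id=NULL, no match -> dropped
  - enrollment 3 (Xander): course_id=3 -> matches Discrete Math
  - enrollment 4 (Mia): course_id=2 -> matches Networks
So 2 of 4 rows are dropped.

SQL:
SELECT a.student, b.title AS course
FROM enrollments a
INNER JOIN courses b ON a.course_id = b.id

Result:
student | course       
--------+--------------
Xander  | Discrete Math
Mia     | Networks     


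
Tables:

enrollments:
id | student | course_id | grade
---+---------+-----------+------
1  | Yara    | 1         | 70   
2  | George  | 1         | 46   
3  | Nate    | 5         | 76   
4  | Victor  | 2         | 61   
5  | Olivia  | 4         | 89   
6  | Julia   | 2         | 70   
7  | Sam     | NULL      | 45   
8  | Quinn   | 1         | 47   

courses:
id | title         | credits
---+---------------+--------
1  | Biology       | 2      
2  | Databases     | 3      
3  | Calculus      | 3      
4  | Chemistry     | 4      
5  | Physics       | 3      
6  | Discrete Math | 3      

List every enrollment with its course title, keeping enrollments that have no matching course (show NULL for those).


LEFT JOIN keeps every row from enrollments (the left table); where course_id has no match in courses, the course columns become NULL. Walk through each enrollment:
  - enrollment 1 (Yara): course_id=1 -> matches Biology
  - enrollment 2 (George): course_id=1 -> matches Biology
  - enrollment 3 (Nate): course_id=5 -> matches Physics
  - enrollment 4 (Victor): course_id=2 -> matches Databases
  - enrollment 5 (Olivia): course_id=4 -> matches Chemistry
  - enrollment 6 (Julia): course_id=2 -> matches Databases
  - enrollment 7 (Sam): course_id=NULL, no match -> kept with NULL
  - enrollment 8 (Quinn): course_id=1 -> matches Biology
All 8 rows appear; 1 has NULL course.

SQL:
SELECT a.student, b.title AS course
FROM enrollments a
LEFT JOIN courses b ON a.course_id = b.id

Result:
student | course   
--------+----------
Yara    | Biology  
George  | Biology  
Nate    | Physics  
Victor  | Databases
Olivia  | Chemistry
Julia   | Databases
Sam     | NULL     
Quinn   | Biology  


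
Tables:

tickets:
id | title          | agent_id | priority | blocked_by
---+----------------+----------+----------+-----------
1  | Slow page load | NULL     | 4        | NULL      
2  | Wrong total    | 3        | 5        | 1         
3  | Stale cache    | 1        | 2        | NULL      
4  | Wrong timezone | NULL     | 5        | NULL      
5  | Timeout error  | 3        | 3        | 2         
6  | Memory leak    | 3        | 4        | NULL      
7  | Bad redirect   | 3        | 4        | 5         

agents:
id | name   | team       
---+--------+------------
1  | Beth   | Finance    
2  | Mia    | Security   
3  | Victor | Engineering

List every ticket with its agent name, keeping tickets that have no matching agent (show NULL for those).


LEFT JOIN keeps every row from tickets (the left table); where agent_id has no match in agents, the agent columns become NULL. Walk through each ticket:
  - ticket 1 (Slow page load): agent_id=NULL, no match -> kept with NULL
  - ticket 2 (Wrong total): agent_id=3 -> matches Victor
  - ticket 3 (Stale cache): agent_id=1 -> matches Beth
  - ticket 4 (Wrong timezone): agent_id=NULL, no match -> kept with NULL
  - ticket 5 (Timeout error): agent_id=3 -> matches Victor
  - ticket 6 (Memory leak): agent_id=3 -> matches Victor
  - ticket 7 (Bad redirect): agent_id=3 -> matches Victor
All 7 rows appear; 2 have NULL agent.

SQL:
SELECT a.title, b.name AS agent
FROM tickets a
LEFT JOIN agents b ON a.agent_id = b.id

Result:
title          | agent 
---------------+-------
Slow page load | NULL  
Wrong total    | Victor
Stale cache    | Beth  
Wrong timezone | NULL  
Timeout error  | Victor
Memory leak    | Victor
Bad redirect   | Victor


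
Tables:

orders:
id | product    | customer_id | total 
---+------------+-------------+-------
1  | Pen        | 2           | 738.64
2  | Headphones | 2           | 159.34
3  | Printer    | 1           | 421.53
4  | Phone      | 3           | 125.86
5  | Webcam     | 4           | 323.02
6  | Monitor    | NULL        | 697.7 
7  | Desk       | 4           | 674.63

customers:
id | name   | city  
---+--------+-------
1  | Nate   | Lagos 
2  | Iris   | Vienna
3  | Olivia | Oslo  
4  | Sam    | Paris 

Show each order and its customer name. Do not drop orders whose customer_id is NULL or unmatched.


LEFT JOIN keeps every row from orders (the left table); where customer_id has no match in customers, the customer columns become NULL. Walk through each order:
  - order 1 (Pen): customer_id=2 -> matches Iris
  - order 2 (Headphones): customer_id=2 -> matches Iris
  - order 3 (Printer): customer_id=1 -> matches Nate
  - order 4 (Phone): customer_id=3 -> matches Olivia
  - order 5 (Webcam): customer_id=4 -> matches Sam
  - order 6 (Monitor): customer_id=NULL, no match -> kept with NULL
  - order 7 (Desk): customer_id=4 -> matches Sam
All 7 rows appear; 1 has NULL customer.

SQL:
SELECT a.product, b.name AS customer
FROM orders a
LEFT JOIN customers b ON a.customer_id = b.id

Result:
product    | customer
-----------+---------
Pen        | Iris    
Headphones | Iris    
Printer    | Nate    
Phone      | Olivia  
Webcam     | Sam     
Monitor    | NULL    
Desk       | Sam     


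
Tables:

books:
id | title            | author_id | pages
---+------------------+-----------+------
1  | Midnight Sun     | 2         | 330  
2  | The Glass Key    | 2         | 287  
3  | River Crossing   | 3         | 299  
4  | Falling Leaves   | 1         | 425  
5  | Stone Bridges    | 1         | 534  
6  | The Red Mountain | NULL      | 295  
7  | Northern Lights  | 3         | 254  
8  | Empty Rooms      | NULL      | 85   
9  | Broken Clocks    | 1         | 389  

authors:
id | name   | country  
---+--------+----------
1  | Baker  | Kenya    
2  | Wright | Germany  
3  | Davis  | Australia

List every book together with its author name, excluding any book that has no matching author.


INNER JOIN keeps only books rows whose author_id matches an id in authors. Walk through each book:
  - book 1 (Midnight Sun): author_id=2 -> matches Wright
  - book 2 (The Glass Key): author_id=2 -> matches Wright
  - book 3 (River Crossing): author_id=3 -> matches Davis
  - book 4 (Falling Leaves): author_id=1 -> matches Baker
  - book 5 (Stone Bridges): author_id=1 -> matches Baker
  - book 6 (The Red Mountain): author_id=NULL, no match -> dropped
  - book 7 (Northern Lights): author_id=3 -> matches Davis
  - book 8 (Empty Rooms): author_id=NULL, no match -> dropped
  - book 9 (Broken Clocks): author_id=1 -> matches Baker
So 2 of 9 rows are dropped.

SQL:
SELECT a.title, b.name AS author
FROM books a
INNER JOIN authors b ON a.author_id = b.id

Result:
title           | author
----------------+-------
Midnight Sun    | Wright
The Glass Key   | Wright
River Crossing  | Davis 
Falling Leaves  | Baker 
Stone Bridges   | Baker 
Northern Lights | Davis 
Broken Clocks   | Baker 


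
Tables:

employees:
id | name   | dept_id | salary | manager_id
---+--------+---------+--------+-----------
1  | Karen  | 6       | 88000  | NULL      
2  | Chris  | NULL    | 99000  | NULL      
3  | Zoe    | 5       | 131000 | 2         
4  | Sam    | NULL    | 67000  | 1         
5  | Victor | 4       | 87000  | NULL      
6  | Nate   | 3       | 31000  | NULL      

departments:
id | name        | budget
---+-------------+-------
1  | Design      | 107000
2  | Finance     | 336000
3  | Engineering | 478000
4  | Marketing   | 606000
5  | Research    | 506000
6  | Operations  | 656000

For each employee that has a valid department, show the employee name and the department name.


INNER JOIN keeps only employees rows whose dept_id matches an id in departments. Walk through each employee:
  - employee 1 (Karen): dept_id=6 -> matches Operations
  - employee 2 (Chris): dept_id=NULL, no match -> dropped
  - employee 3 (Zoe): dept_id=5 -> matches Research
  - employee 4 (Sam): dept_id=NULL, no match -> dropped
  - employee 5 (Victor): dept_id=4 -> matches Marketing
  - employee 6 (Nate): dept_id=3 -> matches Engineering
So 2 of 6 rows are dropped.

SQL:
SELECT a.name, b.name AS department
FROM employees a
INNER JOIN departments b ON a.dept_id = b.id

Result:
name   | department 
-------+------------
Karen  | Operations 
Zoe    | Research   
Victor | Marketing  
Nate   | Engineering


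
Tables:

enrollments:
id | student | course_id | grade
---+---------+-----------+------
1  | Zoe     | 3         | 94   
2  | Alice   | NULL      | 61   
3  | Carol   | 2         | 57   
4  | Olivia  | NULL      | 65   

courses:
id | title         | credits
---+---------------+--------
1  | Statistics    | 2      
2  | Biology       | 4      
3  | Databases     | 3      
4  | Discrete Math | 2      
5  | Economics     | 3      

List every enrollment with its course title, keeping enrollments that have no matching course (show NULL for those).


LEFT JOIN keeps every row from enrollments (the left table); where course_id has no match in courses, the course columns become NULL. Walk through each enrollment:
  - enrollment 1 (Zoe): course_id=3 -> matches Databases
  - enrollment 2 (Alice): course_id=NULL, no match -> kept with NULL
  - enrollment 3 (Carol): course_id=2 -> matches Biology
  - enrollment 4 (Olivia): course_id=NULL, no match -> kept with NULL
All 4 rows appear; 2 have NULL course.

SQL:
SELECT a.student, b.title AS course
FROM enrollments a
LEFT JOIN courses b ON a.course_id = b.id

Result:
student | course   
--------+----------
Zoe     | Databases
Alice   | NULL     
Carol   | Biology  
Olivia  | NULL     


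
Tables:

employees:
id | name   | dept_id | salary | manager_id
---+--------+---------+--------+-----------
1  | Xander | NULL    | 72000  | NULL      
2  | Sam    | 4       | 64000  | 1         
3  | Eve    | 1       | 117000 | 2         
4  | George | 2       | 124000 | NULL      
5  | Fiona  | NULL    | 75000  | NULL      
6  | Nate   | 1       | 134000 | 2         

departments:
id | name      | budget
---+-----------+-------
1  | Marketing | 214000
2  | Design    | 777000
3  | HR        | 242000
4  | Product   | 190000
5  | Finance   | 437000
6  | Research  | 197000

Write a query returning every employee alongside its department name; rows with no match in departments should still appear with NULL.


LEFT JOIN keeps every row from employees (the left table); where dept_id has no match in departments, the department columns become NULL. Walk through each employee:
  - employee 1 (Xander): dept_id=NULL, no match -> kept with NULL
  - employee 2 (Sam): dept_id=4 -> matches Product
  - employee 3 (Eve): dept_id=1 -> matches Marketing
  - employee 4 (George): dept_id=2 -> matches Design
  - employee 5 (Fiona): dept_id=NULL, no match -> kept with NULL
  - employee 6 (Nate): dept_id=1 -> matches Marketing
All 6 rows appear; 2 have NULL department.

SQL:
SELECT a.name, b.name AS department
FROM employees a
LEFT JOIN departments b ON a.dept_id = b.id

Result:
name   | department
-------+-----------
Xander | NULL      
Sam    | Product   
Eve    | Marketing 
George | Design    
Fiona  | NULL      
Nate   | Marketing 


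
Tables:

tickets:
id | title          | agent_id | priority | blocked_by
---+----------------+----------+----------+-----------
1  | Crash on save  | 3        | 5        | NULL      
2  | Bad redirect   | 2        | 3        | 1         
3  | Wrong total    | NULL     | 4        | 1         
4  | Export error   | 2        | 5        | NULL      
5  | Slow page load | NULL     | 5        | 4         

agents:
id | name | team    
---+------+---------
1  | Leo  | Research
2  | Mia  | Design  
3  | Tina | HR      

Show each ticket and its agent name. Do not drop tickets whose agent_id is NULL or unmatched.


LEFT JOIN keeps every row from tickets (the left table); where agent_id has no match in agents, the agent columns become NULL. Walk through each ticket:
  - ticket 1 (Crash on save): agent_id=3 -> matches Tina
  - ticket 2 (Bad redirect): agent_id=2 -> matches Mia
  - ticket 3 (Wrong total): agent_id=NULL, no match -> kept with NULL
  - ticket 4 (Export error): agent_id=2 -> matches Mia
  - ticket 5 (Slow page load): agent_id=NULL, no match -> kept with NULL
All 5 rows appear; 2 have NULL agent.

SQL:
SELECT a.title, b.name AS agent
FROM tickets a
LEFT JOIN agents b ON a.agent_id = b.id

Result:
title          | agent
---------------+------
Crash on save  | Tina 
Bad redirect   | Mia  
Wrong total    | NULL 
Export error   | Mia  
Slow page load | NULL 


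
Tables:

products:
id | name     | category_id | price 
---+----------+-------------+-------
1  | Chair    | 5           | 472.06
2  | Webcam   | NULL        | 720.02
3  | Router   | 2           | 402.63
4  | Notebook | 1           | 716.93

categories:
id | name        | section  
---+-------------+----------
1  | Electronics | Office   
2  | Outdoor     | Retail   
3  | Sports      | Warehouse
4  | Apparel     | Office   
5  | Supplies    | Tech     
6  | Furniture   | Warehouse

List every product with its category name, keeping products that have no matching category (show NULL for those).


LEFT JOIN keeps every row from products (the left table); where category_id has no match in categories, the category columns become NULL. Walk through each product:
  - product 1 (Chair): category_id=5 -> matches Supplies
  - product 2 (Webcam): category_id=NULL, no match -> kept with NULL
  - product 3 (Router): category_id=2 -> matches Outdoor
  - product 4 (Notebook): category_id=1 -> matches Electronics
All 4 rows appear; 1 has NULL category.

SQL:
SELECT a.name, b.name AS category
FROM products a
LEFT JOIN categories b ON a.category_id = b.id

Result:
name     | category   
---------+------------
Chair    | Supplies   
Webcam   | NULL       
Router   | Outdoor    
Notebook | Electronics


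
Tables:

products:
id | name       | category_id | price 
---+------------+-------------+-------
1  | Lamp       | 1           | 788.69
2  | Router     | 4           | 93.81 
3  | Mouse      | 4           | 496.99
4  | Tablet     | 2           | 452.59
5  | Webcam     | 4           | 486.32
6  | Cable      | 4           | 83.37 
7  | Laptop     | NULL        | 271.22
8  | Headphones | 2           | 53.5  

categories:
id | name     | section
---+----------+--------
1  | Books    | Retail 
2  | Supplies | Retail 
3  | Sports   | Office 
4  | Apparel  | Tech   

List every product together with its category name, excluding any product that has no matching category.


INNER JOIN keeps only products rows whose category_id matches an id in categories. Walk through each product:
  - product 1 (Lamp): category_id=1 -> matches Books
  - product 2 (Router): category_id=4 -> matches Apparel
  - product 3 (Mouse): category_id=4 -> matches Apparel
  - product 4 (Tablet): category_id=2 -> matches Supplies
  - product 5 (Webcam): category_id=4 -> matches Apparel
  - product 6 (Cable): category_id=4 -> matches Apparel
  - product 7 (Laptop): category_id=NULL, no match -> dropped
  - product 8 (Headphones): category_id=2 -> matches Supplies
So 1 of 8 rows is dropped.

SQL:
SELECT a.name, b.name AS category
FROM products a
INNER JOIN categories b ON a.category_id = b.id

Result:
name       | category
-----------+---------
Lamp       | Books   
Router     | Apparel 
Mouse      | Apparel 
Tablet     | Supplies
Webcam     | Apparel 
Cable      | Apparel 
Headphones | Supplies


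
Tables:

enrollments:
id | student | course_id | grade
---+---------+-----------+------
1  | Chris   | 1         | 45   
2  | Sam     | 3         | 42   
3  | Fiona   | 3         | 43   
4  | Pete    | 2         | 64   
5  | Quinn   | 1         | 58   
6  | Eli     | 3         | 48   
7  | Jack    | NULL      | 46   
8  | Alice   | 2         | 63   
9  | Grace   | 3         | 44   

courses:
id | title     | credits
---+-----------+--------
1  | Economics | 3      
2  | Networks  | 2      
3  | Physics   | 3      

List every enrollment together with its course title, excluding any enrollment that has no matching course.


INNER JOIN keeps only enrollments rows whose course_id matches an id in courses. Walk through each enrollment:
  - enrollment 1 (Chris): course_id=1 -> matches Economics
  - enrollment 2 (Sam): course_id=3 -> matches Physics
  - enrollment 3 (Fiona): course_id=3 -> matches Physics
  - enrollment 4 (Pete): course_id=2 -> matches Networks
  - enrollment 5 (Quinn): course_id=1 -> matches Economics
  - enrollment 6 (Eli): course_id=3 -> matches Physics
  - enrollment 7 (Jack): course_id=NULL, no match -> dropped
  - enrollment 8 (Alice): course_id=2 -> matches Networks
  - enrollment 9 (Grace): course_id=3 -> matches Physics
So 1 of 9 rows is dropped.

SQL:
SELECT a.student, b.title AS course
FROM enrollments a
INNER JOIN courses b ON a.course_id = b.id

Result:
student | course   
--------+----------
Chris   | Economics
Sam     | Physics  
Fiona   | Physics  
Pete    | Networks 
Quinn   | Economics
Eli     | Physics  
Alice   | Networks 
Grace   | Physics  


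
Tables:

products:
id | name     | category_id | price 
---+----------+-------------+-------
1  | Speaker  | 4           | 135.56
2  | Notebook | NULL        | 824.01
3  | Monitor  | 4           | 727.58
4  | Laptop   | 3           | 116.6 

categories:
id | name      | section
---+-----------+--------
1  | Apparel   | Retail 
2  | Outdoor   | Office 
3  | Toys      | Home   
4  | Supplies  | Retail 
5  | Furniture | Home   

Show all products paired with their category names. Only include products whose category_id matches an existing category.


INNER JOIN keeps only products rows whose category_id matches an id in categories. Walk through each product:
  - product 1 (Speaker): category_id=4 -> matches Supplies
  - product 2 (Notebook): category_id=NULL, no match -> dropped
  - product 3 (Monitor): category_id=4 -> matches Supplies
  - product 4 (Laptop): category_id=3 -> matches Toys
So 1 of 4 rows is dropped.

SQL:
SELECT a.name, b.name AS category
FROM products a
INNER JOIN categories b ON a.category_id = b.id

Result:
name    | category
--------+---------
Speaker | Supplies
Monitor | Supplies
Laptop  | Toys    


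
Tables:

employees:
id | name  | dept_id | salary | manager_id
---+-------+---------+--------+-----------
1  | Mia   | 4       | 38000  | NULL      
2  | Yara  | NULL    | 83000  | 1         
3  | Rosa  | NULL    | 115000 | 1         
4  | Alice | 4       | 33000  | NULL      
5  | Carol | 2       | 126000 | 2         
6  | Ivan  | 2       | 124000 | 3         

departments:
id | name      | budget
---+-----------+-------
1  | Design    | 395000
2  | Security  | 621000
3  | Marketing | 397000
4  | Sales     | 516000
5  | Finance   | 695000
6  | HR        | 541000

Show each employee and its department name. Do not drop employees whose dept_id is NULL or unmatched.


LEFT JOIN keeps every row from employees (the left table); where dept_id has no match in departments, the department columns become NULL. Walk through each employee:
  - employee 1 (Mia): dept_id=4 -> matches Sales
  - employee 2 (Yara): dept_id=NULL, no match -> kept with NULL
  - employee 3 (Rosa): dept_id=NULL, no match -> kept with NULL
  - employee 4 (Alice): dept_id=4 -> matches Sales
  - employee 5 (Carol): dept_id=2 -> matches Security
  - employee 6 (Ivan): dept_id=2 -> matches Security
All 6 rows appear; 2 have NULL department.

SQL:
SELECT a.name, b.name AS department
FROM employees a
LEFT JOIN departments b ON a.dept_id = b.id

Result:
name  | department
------+-----------
Mia   | Sales     
Yara  | NULL      
Rosa  | NULL      
Alice | Sales     
Carol | Security  
Ivan  | Security  


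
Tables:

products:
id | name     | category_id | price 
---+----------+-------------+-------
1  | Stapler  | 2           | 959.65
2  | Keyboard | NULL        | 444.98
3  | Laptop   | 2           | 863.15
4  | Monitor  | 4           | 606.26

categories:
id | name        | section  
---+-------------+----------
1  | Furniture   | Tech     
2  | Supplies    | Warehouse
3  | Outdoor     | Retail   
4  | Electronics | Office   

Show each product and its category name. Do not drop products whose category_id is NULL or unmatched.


LEFT JOIN keeps every row from products (the left table); where category_id has no match in categories, the category columns become NULL. Walk through each product:
  - product 1 (Stapler): category_id=2 -> matches Supplies
  - product 2 (Keyboard): category_id=NULL, no match -> kept with NULL
  - product 3 (Laptop): category_id=2 -> matches Supplies
  - product 4 (Monitor): category_id=4 -> matches Electronics
All 4 rows appear; 1 has NULL category.

SQL:
SELECT a.name, b.name AS category
FROM products a
LEFT JOIN categories b ON a.category_id = b.id

Result:
name     | category   
---------+------------
Stapler  | Supplies   
Keyboard | NULL       
Laptop   | Supplies   
Monitor  | Electronics


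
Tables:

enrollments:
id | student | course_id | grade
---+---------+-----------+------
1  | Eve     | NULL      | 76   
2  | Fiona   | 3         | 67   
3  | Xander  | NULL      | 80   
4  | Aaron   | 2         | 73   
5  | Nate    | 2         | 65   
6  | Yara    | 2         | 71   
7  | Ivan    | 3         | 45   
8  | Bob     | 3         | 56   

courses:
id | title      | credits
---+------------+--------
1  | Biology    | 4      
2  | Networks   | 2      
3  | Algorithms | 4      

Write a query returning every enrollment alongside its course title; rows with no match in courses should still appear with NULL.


LEFT JOIN keeps every row from enrollments (the left table); where course_id has no match in courses, the course columns become NULL. Walk through each enrollment:
  - enrollment 1 (Eve): course_id=NULL, no match -> kept with NULL
  - enrollment 2 (Fiona): course_id=3 -> matches Algorithms
  - enrollment 3 (Xander): course_id=NULL, no match -> kept with NULL
  - enrollment 4 (Aaron): course_id=2 -> matches Networks
  - enrollment 5 (Nate): course_id=2 -> matches Networks
  - enrollment 6 (Yara): course_id=2 -> matches Networks
  - enrollment 7 (Ivan): course_id=3 -> matches Algorithms
  - enrollment 8 (Bob): course_id=3 -> matches Algorithms
All 8 rows appear; 2 have NULL course.

SQL:
SELECT a.student, b.title AS course
FROM enrollments a
LEFT JOIN courses b ON a.course_id = b.id

Result:
student | course    
--------+-----------
Eve     | NULL      
Fiona   | Algorithms
Xander  | NULL      
Aaron   | Networks  
Nate    | Networks  
Yara    | Networks  
Ivan    | Algorithms
Bob     | Algorithms


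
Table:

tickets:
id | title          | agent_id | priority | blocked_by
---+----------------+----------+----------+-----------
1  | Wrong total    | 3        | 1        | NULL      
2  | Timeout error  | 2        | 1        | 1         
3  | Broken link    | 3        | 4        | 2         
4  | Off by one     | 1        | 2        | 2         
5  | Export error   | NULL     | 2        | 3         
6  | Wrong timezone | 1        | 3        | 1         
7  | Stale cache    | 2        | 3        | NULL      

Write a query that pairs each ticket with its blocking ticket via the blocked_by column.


This is a self-join: tickets is joined to a second copy of itself, matching each row's blocked_by to another row's id. Use LEFT JOIN so rows with blocked_by=NULL are kept.
  - ticket 1 (Wrong total): blocked_by=NULL -> NULL
  - ticket 2 (Timeout error): blocked_by=1 -> Wrong total
  - ticket 3 (Broken link): blocked_by=2 -> Timeout error
  - ticket 4 (Off by one): blocked_by=2 -> Timeout error
  - ticket 5 (Export error): blocked_by=3 -> Broken link
  - ticket 6 (Wrong timezone): blocked_by=1 -> Wrong total
  - ticket 7 (Stale cache): blocked_by=NULL -> NULL

SQL:
SELECT a.title AS item, b.title AS blocked_by
FROM tickets a
LEFT JOIN tickets b ON a.blocked_by = b.id

Result:
item           | blocked_by   
---------------+--------------
Wrong total    | NULL         
Timeout error  | Wrong total  
Broken link    | Timeout error
Off by one     | Timeout error
Export error   | Broken link  
Wrong timezone | Wrong total  
Stale cache    | NULL         


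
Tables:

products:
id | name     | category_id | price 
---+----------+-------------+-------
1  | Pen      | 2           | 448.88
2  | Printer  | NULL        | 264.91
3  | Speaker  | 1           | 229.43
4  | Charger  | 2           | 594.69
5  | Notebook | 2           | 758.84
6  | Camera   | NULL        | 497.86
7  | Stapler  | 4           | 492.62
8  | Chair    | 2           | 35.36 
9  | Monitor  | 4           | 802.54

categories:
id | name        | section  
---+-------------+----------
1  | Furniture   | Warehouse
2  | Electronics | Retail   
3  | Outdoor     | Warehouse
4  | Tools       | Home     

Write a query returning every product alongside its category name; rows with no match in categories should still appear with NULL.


LEFT JOIN keeps every row from products (the left table); where category_id has no match in categories, the category columns become NULL. Walk through each product:
  - product 1 (Pen): category_id=2 -> matches Electronics
  - product 2 (Printer): category_id=NULL, no match -> kept with NULL
  - product 3 (Speaker): category_id=1 -> matches Furniture
  - product 4 (Charger): category_id=2 -> matches Electronics
  - product 5 (Notebook): category_id=2 -> matches Electronics
  - product 6 (Camera): category_id=NULL, no match -> kept with NULL
  - product 7 (Stapler): category_id=4 -> matches Tools
  - product 8 (Chair): category_id=2 -> matches Electronics
  - product 9 (Monitor): category_id=4 -> matches Tools
All 9 rows appear; 2 have NULL category.

SQL:
SELECT a.name, b.name AS category
FROM products a
LEFT JOIN categories b ON a.category_id = b.id

Result:
name     | category   
---------+------------
Pen      | Electronics
Printer  | NULL       
Speaker  | Furniture  
Charger  | Electronics
Notebook | Electronics
Camera   | NULL       
Stapler  | Tools      
Chair    | Electronics
Monitor  | Tools      


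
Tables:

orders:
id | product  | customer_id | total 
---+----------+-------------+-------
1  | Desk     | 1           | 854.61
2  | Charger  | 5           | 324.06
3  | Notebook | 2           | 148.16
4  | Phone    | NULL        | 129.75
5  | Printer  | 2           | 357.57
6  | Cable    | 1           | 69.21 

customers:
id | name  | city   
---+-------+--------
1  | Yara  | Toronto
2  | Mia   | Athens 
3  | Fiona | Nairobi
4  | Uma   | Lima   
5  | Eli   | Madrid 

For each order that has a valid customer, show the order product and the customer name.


INNER JOIN keeps only orders rows whose customer_id matches an id in customers. Walk through each order:
  - order 1 (Desk): customer_id=1 -> matches Yara
  - order 2 (Charger): customer_id=5 -> matches Eli
  - order 3 (Notebook): customer_id=2 -> matches Mia
  - order 4 (Phone): customer_id=NULL, no match -> dropped
  - order 5 (Printer): customer_id=2 -> matches Mia
  - order 6 (Cable): customer_id=1 -> matches Yara
So 1 of 6 rows is dropped.

SQL:
SELECT a.product, b.name AS customer
FROM orders a
INNER JOIN customers b ON a.customer_id = b.id

Result:
product  | customer
---------+---------
Desk     | Yara    
Charger  | Eli     
Notebook | Mia     
Printer  | Mia     
Cable    | Yara    


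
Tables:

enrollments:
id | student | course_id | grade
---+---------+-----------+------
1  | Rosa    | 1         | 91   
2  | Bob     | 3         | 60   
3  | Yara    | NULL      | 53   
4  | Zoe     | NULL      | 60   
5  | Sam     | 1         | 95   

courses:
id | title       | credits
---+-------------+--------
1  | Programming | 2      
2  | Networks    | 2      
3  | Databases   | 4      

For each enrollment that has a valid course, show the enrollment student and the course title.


INNER JOIN keeps only enrollments rows whose course_id matches an id in courses. Walk through each enrollment:
  - enrollment 1 (Rosa): course_id=1 -> matches Programming
  - enrollment 2 (Bob): course_id=3 -> matches Databases
  - enrollment 3 (Yara): course_id=NULL, no match -> dropped
  - enrollment 4 (Zoe): course_id=NULL, no match -> dropped
  - enrollment 5 (Sam): course_id=1 -> matches Programming
So 2 of 5 rows are dropped.

SQL:
SELECT a.student, b.title AS course
FROM enrollments a
INNER JOIN courses b ON a.course_id = b.id

Result:
student | course     
--------+------------
Rosa    | Programming
Bob     | Databases  
Sam     | Programming


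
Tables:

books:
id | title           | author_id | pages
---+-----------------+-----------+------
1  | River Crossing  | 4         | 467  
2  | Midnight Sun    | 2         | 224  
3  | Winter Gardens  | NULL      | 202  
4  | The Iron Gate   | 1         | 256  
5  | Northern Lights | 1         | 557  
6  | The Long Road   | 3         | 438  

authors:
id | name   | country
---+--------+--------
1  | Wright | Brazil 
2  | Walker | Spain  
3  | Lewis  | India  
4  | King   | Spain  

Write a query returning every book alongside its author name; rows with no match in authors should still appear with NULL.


LEFT JOIN keeps every row from books (the left table); where author_id has no match in authors, the author columns become NULL. Walk through each book:
  - book 1 (River Crossing): author_id=4 -> matches King
  - book 2 (Midnight Sun): author_id=2 -> matches Walker
  - book 3 (Winter Gardens): author_id=NULL, no match -> kept with NULL
  - book 4 (The Iron Gate): author_id=1 -> matches Wright
  - book 5 (Northern Lights): author_id=1 -> matches Wright
  - book 6 (The Long Road): author_id=3 -> matches Lewis
All 6 rows appear; 1 has NULL author.

SQL:
SELECT a.title, b.name AS author
FROM books a
LEFT JOIN authors b ON a.author_id = b.id

Result:
title           | author
----------------+-------
River Crossing  | King  
Midnight Sun    | Walker
Winter Gardens  | NULL  
The Iron Gate   | Wright
Northern Lights | Wright
The Long Road   | Lewis 


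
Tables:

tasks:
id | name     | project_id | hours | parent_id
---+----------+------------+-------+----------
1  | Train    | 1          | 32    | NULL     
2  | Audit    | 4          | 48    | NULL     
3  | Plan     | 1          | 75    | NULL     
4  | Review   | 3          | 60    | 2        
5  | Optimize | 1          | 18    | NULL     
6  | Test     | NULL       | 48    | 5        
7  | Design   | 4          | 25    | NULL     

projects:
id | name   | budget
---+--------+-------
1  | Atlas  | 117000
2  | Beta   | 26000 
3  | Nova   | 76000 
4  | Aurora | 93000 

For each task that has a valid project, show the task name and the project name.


INNER JOIN keeps only tasks rows whose project_id matches an id in projects. Walk through each task:
  - task 1 (Train): project_id=1 -> matches Atlas
  - task 2 (Audit): project_id=4 -> matches Aurora
  - task 3 (Plan): project_id=1 -> matches Atlas
  - task 4 (Review): project_id=3 -> matches Nova
  - task 5 (Optimize): project_id=1 -> matches Atlas
  - task 6 (Test): project_id=NULL, no match -> dropped
  - task 7 (Design): project_id=4 -> matches Aurora
So 1 of 7 rows is dropped.

SQL:
SELECT a.name, b.name AS project
FROM tasks a
INNER JOIN projects b ON a.project_id = b.id

Result:
name     | project
---------+--------
Train    | Atlas  
Audit    | Aurora 
Plan     | Atlas  
Review   | Nova   
Optimize | Atlas  
Design   | Aurora 
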